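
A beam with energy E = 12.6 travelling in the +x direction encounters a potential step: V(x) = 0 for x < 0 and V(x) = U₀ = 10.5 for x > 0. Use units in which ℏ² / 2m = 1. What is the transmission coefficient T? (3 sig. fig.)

On each side the TISE gives plane waves with k = √(2m(E − V))/ℏ: k₁ = √(2·½·12.6) = 3.550, k₂ = √(2·½·2.1) = 1.449.
Matching ψ and ψ′ at x = 0 gives r = (k₁ − k₂)/(k₁ + k₂), so R = r² = 0.1766 and T = 1 − R = 0.8234.

T = 0.823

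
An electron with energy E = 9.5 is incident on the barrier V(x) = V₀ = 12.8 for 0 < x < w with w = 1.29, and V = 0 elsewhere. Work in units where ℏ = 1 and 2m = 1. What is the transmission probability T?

T = 0.0279

E < V₀: inside the barrier ψ ∝ e^{±κx} with κ = √(2m(V₀ − E))/ℏ = 1.817.
κw = 2.343, sinh(κw) = 5.160.
Matching ψ, ψ′ at both faces gives T = [1 + V₀² sinh²(κw) / (4E(V₀ − E))]⁻¹ = 1/35.79 = 0.0279.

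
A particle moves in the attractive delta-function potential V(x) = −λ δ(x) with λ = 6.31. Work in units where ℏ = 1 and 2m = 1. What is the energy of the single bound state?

For x ≠ 0 the bound state is ψ ∝ e^{−κ|x|}; integrating the TISE across the delta gives the cusp condition 2κ = 2mλ/ℏ², so κ = 3.155.
Then E = −ℏ²κ²/(2m) = −mλ²/(2ℏ²) = -9.954.

E = -9.95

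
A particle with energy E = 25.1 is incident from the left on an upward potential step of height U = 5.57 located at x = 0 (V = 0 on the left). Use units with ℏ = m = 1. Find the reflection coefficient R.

R = 0.00392

The wavenumbers are k₁ = √(2mE)/ℏ = 7.085 on the left and k₂ = √(2m(E − U))/ℏ = 6.250 on the right.
Matching ψ and ψ′ at x = 0 gives r = (k₁ − k₂)/(k₁ + k₂), so R = r² = 0.003925 and T = 1 − R = 0.9961.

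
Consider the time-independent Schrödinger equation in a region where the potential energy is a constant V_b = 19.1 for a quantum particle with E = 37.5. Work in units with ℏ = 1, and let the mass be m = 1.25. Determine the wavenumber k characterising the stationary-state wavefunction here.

k = 6.78

With E > V_b the solution is oscillatory, ψ ∝ e^{±ikx} with k = √(2m(E − V_b))/ℏ.
k = √(2 × 1.25 × 18.4) = 6.782.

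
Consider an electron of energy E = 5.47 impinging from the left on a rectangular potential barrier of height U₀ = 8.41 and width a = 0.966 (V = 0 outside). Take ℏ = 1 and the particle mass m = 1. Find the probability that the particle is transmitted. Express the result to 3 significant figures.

Since E < U₀ the interior solution is evanescent with decay constant κ = √(2m(U₀ − E))/ℏ = 2.425.
κa = 2.342, sinh(κa) = 5.155.
Matching ψ, ψ′ at both faces gives T = [1 + U₀² sinh²(κa) / (4E(U₀ − E))]⁻¹ = 1/30.22 = 0.0331.

T = 0.0331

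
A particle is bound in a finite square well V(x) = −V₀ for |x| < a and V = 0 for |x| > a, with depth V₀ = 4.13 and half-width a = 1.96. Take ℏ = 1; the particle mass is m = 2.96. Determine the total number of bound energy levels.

Define the well-strength parameter z₀ = (a/ℏ)√(2mV₀) = 1.96 × √(2·2.96·4.13) = 9.692.
The even/odd transcendental equations gain one root per π/2 in z₀, giving N = 1 + ⌊2z₀/π⌋ = 1 + ⌊6.170⌋ = 7.

N = 7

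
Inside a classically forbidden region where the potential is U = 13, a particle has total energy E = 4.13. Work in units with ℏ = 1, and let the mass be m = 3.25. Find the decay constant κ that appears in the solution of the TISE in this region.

κ = 7.59

Since E < U the TISE in this region is ψ'' = κ²ψ with κ = √(2m(U − E))/ℏ.
κ = √(2 × 3.25 × 8.87) = 7.593.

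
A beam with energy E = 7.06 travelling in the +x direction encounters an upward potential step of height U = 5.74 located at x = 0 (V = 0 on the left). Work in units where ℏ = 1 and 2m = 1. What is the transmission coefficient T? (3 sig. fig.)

T = 0.843

The wavenumbers are k₁ = √(2mE)/ℏ = 2.657 on the left and k₂ = √(2m(E − U))/ℏ = 1.149 on the right.
Matching ψ and ψ′ at x = 0 gives r = (k₁ − k₂)/(k₁ + k₂), so R = r² = 0.1570 and T = 1 − R = 0.8430.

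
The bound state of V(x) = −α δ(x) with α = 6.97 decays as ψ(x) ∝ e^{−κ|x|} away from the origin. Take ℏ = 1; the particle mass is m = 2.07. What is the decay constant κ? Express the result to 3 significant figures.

κ = 14.4

Integrate −(ℏ²/2m)ψ'' − αδ(x)ψ = Eψ from −ε to +ε: the ψ'' term gives ψ'(0⁺) − ψ'(0⁻) and the δ term gives −(2mα/ℏ²)ψ(0).
With ψ ∝ e^{−κ|x|} this yields −2κ = −2mα/ℏ², so κ = mα/ℏ² = 14.43.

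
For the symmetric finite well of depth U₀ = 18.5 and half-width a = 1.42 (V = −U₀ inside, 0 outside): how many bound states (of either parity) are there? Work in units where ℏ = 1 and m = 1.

The dimensionless depth is z₀ = a√(2mU₀)/ℏ = 1.42 × √(37.00) = 8.638.
A new bound state (alternating even/odd) appears each time z₀ passes a multiple of π/2, so N = ⌊2z₀/π⌋ + 1 = ⌊5.499⌋ + 1 = 6.

N = 6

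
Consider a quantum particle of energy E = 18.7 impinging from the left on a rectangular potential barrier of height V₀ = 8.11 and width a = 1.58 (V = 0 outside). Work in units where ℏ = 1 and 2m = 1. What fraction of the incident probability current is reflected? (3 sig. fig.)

E > V₀: inside the barrier k₂ = √(2m(E − V₀))/ℏ = 3.254, k₂a = 5.142.
T = [1 + V₀² sin²(k₂a) / (4E(E − V₀))]⁻¹ = 1/1.069 = 0.936.
R = 1 − T = 0.0642.

R = 0.0642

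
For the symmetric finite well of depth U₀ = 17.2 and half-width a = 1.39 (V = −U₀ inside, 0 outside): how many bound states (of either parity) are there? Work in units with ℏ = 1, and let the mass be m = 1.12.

The dimensionless depth is z₀ = a√(2mU₀)/ℏ = 1.39 × √(38.53) = 8.628.
The even/odd transcendental equations gain one root per π/2 in z₀, giving N = 1 + ⌊2z₀/π⌋ = 1 + ⌊5.493⌋ = 6.

N = 6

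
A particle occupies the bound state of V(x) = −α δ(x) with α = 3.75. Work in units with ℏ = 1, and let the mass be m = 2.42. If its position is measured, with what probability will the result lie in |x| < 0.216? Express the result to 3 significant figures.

The normalised bound state is ψ = √κ e^{−κ|x|} with κ = mα/ℏ² = 9.075.
P(|x| < d) = ∫_{−d}^{d} κ e^{−2κ|x|} dx = 1 − e^{−2κd} = 1 − e^{−3.920} = 0.9802.

P = 0.980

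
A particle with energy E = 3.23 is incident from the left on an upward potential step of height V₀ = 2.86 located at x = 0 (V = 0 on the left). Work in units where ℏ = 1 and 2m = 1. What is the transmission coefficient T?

The wavenumbers are k₁ = √(2mE)/ℏ = 1.797 on the left and k₂ = √(2m(E − V₀))/ℏ = 0.6083 on the right.
Continuity of ψ and ψ′ at the step yields the reflection amplitude r = (k₁ − k₂)/(k₁ + k₂) = 0.4943; thus R = |r|² = 0.2443, T = 0.7557.

T = 0.756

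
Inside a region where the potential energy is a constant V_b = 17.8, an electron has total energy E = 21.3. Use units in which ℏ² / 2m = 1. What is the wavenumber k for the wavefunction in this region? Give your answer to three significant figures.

With E > V_b the solution is oscillatory, ψ ∝ e^{±ikx} with k = √(2m(E − V_b))/ℏ.
k = √(2 × 0.5 × 3.5) = 1.871.

k = 1.87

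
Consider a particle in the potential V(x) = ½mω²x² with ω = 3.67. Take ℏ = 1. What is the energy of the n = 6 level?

The oscillator eigenvalues are E_n = ℏω(n + ½), so E_6 = 3.67 × 6.5 = 23.86.

E = 23.9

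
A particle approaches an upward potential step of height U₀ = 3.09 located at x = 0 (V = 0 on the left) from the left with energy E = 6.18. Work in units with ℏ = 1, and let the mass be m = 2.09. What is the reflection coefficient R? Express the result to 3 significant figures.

On each side the TISE gives plane waves with k = √(2m(E − V))/ℏ: k₁ = √(2·2.09·6.18) = 5.083, k₂ = √(2·2.09·3.09) = 3.594.
Matching ψ and ψ′ at x = 0 gives r = (k₁ − k₂)/(k₁ + k₂), so R = r² = 0.02944 and T = 1 − R = 0.9706.

R = 0.0294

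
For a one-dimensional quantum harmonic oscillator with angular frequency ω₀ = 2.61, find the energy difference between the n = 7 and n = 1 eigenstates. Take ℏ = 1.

ΔE = 15.7

E_n = ℏω₀(n + ½), so ΔE = (7 − 1) ℏω₀ = 6 × 2.61 = 15.66.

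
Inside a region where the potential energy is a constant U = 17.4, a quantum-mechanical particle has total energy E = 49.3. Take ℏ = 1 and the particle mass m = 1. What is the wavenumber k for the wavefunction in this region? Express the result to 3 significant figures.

k = 7.99

With E > U the solution is oscillatory, ψ ∝ e^{±ikx} with k = √(2m(E − U))/ℏ.
k = √(2 × 1 × 31.9) = 7.987.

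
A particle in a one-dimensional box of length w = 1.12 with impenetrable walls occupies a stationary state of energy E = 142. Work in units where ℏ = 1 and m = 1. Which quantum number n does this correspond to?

From E_n = n²π²ℏ²/(2mw²) invert to n = √(2mw²E)/(πℏ).
n = (1.12/π) × √(2 × 1 × 142) = 6.008 → n = 6.

n = 6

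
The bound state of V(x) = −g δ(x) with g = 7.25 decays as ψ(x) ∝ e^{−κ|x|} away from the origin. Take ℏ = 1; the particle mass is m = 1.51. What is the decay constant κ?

κ = 10.9

Integrating the TISE across x = 0 gives the cusp condition ψ'(0⁺) − ψ'(0⁻) = −(2mg/ℏ²)ψ(0).
With ψ ∝ e^{−κ|x|} this yields −2κ = −2mg/ℏ², so κ = mg/ℏ² = 10.95.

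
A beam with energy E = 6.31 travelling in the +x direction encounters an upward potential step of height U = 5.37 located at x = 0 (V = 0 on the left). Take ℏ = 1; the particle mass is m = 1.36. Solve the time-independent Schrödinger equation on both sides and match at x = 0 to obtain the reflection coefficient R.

The wavenumbers are k₁ = √(2mE)/ℏ = 4.143 on the left and k₂ = √(2m(E − U))/ℏ = 1.599 on the right.
Continuity of ψ and ψ′ at the step yields the reflection amplitude r = (k₁ − k₂)/(k₁ + k₂) = 0.4430; thus R = |r|² = 0.1963, T = 0.8037.

R = 0.196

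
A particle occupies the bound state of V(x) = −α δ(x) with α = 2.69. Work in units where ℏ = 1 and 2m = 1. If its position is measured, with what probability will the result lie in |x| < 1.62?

P = 0.987

The normalised bound state is ψ = √κ e^{−κ|x|} with κ = mα/ℏ² = 1.345.
P(|x| < d) = ∫_{−d}^{d} κ e^{−2κ|x|} dx = 1 − e^{−2κd} = 1 − e^{−4.358} = 0.9872.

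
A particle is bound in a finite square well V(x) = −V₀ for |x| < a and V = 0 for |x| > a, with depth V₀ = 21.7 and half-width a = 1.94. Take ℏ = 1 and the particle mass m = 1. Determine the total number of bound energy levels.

N = 9

Define the well-strength parameter z₀ = (a/ℏ)√(2mV₀) = 1.94 × √(2·1·21.7) = 12.78.
The even/odd transcendental equations gain one root per π/2 in z₀, giving N = 1 + ⌊2z₀/π⌋ = 1 + ⌊8.136⌋ = 9.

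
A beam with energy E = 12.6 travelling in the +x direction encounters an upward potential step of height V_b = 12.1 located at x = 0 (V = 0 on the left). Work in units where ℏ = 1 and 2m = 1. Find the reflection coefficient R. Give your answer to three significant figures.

R = 0.446

On each side the TISE gives plane waves with k = √(2m(E − V))/ℏ: k₁ = √(2·½·12.6) = 3.550, k₂ = √(2·½·0.5) = 0.7071.
Continuity of ψ and ψ′ at the step yields the reflection amplitude r = (k₁ − k₂)/(k₁ + k₂) = 0.6678; thus R = |r|² = 0.4459, T = 0.5541.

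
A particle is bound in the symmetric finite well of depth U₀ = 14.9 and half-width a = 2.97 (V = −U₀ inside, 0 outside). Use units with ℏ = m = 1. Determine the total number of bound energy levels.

Define the well-strength parameter z₀ = (a/ℏ)√(2mU₀) = 2.97 × √(2·1·14.9) = 16.21.
A new bound state (alternating even/odd) appears each time z₀ passes a multiple of π/2, so N = ⌊2z₀/π⌋ + 1 = ⌊10.32⌋ + 1 = 11.

N = 11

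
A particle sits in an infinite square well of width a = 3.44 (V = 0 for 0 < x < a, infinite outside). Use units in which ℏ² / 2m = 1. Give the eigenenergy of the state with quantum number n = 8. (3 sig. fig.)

E = 53.4

The infinite-well eigenfunctions ψ_n = √(2/a) sin(nπx/a) vanish at both walls, giving E_n = n²π²ℏ²/(2ma²).
E_8 = 8² × π² / (2 × 0.5 × 3.44²) = 53.38.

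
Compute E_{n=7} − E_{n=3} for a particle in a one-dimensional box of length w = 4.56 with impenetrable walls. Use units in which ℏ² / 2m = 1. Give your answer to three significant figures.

E_n = n²π²ℏ²/(2mw²), so ΔE = (7² − 3²) π²ℏ²/(2mw²).
ΔE = 40 × π² / (2 × 0.5 × 4.56²) = 18.99.

ΔE = 19.0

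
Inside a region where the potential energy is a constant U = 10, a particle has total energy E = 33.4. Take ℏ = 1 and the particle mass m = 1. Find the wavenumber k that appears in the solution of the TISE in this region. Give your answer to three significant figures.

With E > U the solution is oscillatory, ψ ∝ e^{±ikx} with k = √(2m(E − U))/ℏ.
k = √(2 × 1 × 23.4) = 6.841.

k = 6.84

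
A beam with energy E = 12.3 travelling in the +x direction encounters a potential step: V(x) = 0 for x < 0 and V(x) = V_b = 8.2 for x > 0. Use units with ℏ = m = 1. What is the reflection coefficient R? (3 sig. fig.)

On each side the TISE gives plane waves with k = √(2m(E − V))/ℏ: k₁ = √(2·1·12.3) = 4.960, k₂ = √(2·1·4.1) = 2.864.
Continuity of ψ and ψ′ at the step yields the reflection amplitude r = (k₁ − k₂)/(k₁ + k₂) = 0.2679; thus R = |r|² = 0.07180, T = 0.9282.

R = 0.0718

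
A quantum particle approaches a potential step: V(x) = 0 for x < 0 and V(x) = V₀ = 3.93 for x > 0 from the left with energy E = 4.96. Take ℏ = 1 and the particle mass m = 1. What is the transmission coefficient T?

T = 0.860

On each side the TISE gives plane waves with k = √(2m(E − V))/ℏ: k₁ = √(2·1·4.96) = 3.150, k₂ = √(2·1·1.03) = 1.435.
Continuity of ψ and ψ′ at the step yields the reflection amplitude r = (k₁ − k₂)/(k₁ + k₂) = 0.3739; thus R = |r|² = 0.1398, T = 0.8602.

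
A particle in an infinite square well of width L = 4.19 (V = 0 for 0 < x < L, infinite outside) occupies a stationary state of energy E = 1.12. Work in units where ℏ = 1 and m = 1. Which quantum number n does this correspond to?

n = 2

From E_n = n²π²ℏ²/(2mL²) invert to n = √(2mL²E)/(πℏ).
n = (4.19/π) × √(2 × 1 × 1.12) = 1.996 → n = 2.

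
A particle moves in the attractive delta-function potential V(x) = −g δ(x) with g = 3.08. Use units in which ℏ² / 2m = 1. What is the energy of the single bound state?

E = -2.37

For x ≠ 0 the bound state is ψ ∝ e^{−κ|x|}; integrating the TISE across the delta gives the cusp condition 2κ = 2mg/ℏ², so κ = 1.540.
Then E = −ℏ²κ²/(2m) = −mg²/(2ℏ²) = -2.372.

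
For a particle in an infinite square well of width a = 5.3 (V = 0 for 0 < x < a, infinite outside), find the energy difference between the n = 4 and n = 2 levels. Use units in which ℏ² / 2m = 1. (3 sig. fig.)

E_n = n²π²ℏ²/(2ma²), so ΔE = (4² − 2²) π²ℏ²/(2ma²).
ΔE = 12 × π² / (2 × 0.5 × 5.3²) = 4.216.

ΔE = 4.22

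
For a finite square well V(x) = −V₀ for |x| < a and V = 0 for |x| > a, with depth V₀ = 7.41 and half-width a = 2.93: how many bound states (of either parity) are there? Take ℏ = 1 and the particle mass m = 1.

N = 8

Define the well-strength parameter z₀ = (a/ℏ)√(2mV₀) = 2.93 × √(2·1·7.41) = 11.28.
The even/odd transcendental equations gain one root per π/2 in z₀, giving N = 1 + ⌊2z₀/π⌋ = 1 + ⌊7.181⌋ = 8.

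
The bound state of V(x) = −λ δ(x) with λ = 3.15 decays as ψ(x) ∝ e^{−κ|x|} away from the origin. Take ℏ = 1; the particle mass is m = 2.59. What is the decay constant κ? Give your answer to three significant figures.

Integrating the TISE across x = 0 gives the cusp condition ψ'(0⁺) − ψ'(0⁻) = −(2mλ/ℏ²)ψ(0).
With ψ ∝ e^{−κ|x|} this yields −2κ = −2mλ/ℏ², so κ = mλ/ℏ² = 8.159.

κ = 8.16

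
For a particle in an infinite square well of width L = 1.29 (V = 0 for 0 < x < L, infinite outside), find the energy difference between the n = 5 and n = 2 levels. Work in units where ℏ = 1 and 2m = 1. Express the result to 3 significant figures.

E_n = n²π²ℏ²/(2mL²), so ΔE = (5² − 2²) π²ℏ²/(2mL²).
ΔE = 21 × π² / (2 × 0.5 × 1.29²) = 124.5.

ΔE = 125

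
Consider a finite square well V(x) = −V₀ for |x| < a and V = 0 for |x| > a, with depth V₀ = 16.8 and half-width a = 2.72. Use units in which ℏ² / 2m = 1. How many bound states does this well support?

N = 8

The dimensionless depth is z₀ = a√(2mV₀)/ℏ = 2.72 × √(16.80) = 11.15.
A new bound state (alternating even/odd) appears each time z₀ passes a multiple of π/2, so N = ⌊2z₀/π⌋ + 1 = ⌊7.097⌋ + 1 = 8.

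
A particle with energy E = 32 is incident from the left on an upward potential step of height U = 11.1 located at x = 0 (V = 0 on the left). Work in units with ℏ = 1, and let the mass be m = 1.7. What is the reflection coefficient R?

R = 0.0113

On each side the TISE gives plane waves with k = √(2m(E − V))/ℏ: k₁ = √(2·1.7·32) = 10.43, k₂ = √(2·1.7·20.9) = 8.430.
Matching ψ and ψ′ at x = 0 gives r = (k₁ − k₂)/(k₁ + k₂), so R = r² = 0.01126 and T = 1 − R = 0.9887.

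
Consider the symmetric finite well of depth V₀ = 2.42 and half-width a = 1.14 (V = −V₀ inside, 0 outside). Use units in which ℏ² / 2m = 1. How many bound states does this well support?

N = 2

The dimensionless depth is z₀ = a√(2mV₀)/ℏ = 1.14 × √(2.420) = 1.773.
The even/odd transcendental equations gain one root per π/2 in z₀, giving N = 1 + ⌊2z₀/π⌋ = 1 + ⌊1.129⌋ = 2.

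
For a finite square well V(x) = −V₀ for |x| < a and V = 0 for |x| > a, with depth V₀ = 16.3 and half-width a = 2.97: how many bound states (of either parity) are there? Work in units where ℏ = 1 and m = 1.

N = 11

The dimensionless depth is z₀ = a√(2mV₀)/ℏ = 2.97 × √(32.60) = 16.96.
A new bound state (alternating even/odd) appears each time z₀ passes a multiple of π/2, so N = ⌊2z₀/π⌋ + 1 = ⌊10.80⌋ + 1 = 11.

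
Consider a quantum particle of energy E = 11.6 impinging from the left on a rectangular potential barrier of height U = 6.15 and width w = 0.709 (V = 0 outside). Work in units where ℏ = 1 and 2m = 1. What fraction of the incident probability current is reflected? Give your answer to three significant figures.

E > U: inside the barrier k₂ = √(2m(E − U))/ℏ = 2.335, k₂w = 1.655.
Matching at both interfaces gives T⁻¹ = 1 + U² sin²(k₂w) / [4E(E − U)] = 1.149, hence T = 0.871.
R = 1 − T = 0.129.

R = 0.129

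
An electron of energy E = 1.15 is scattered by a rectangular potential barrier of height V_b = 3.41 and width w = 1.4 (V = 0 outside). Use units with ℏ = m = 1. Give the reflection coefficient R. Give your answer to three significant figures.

R = 0.991

Since E < V_b the interior solution is evanescent with decay constant κ = √(2m(V_b − E))/ℏ = 2.126.
κw = 2.976, sinh(κw) = 9.783.
The exact tunnelling result is T⁻¹ = 1 + V_b² sinh²(κw) / [4E(V_b − E)] = 108.1, so T = 0.00925.
R = 1 − T = 0.991.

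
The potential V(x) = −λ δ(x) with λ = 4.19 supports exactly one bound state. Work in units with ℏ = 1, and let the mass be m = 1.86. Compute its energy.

The bound state is ψ(x) = √κ e^{−κ|x|}. The derivative jump ψ'(0⁺) − ψ'(0⁻) = −(2mλ/ℏ²)ψ(0) fixes κ = mλ/ℏ² = 7.793.
Then E = −ℏ²κ²/(2m) = −mλ²/(2ℏ²) = -16.33.

E = -16.3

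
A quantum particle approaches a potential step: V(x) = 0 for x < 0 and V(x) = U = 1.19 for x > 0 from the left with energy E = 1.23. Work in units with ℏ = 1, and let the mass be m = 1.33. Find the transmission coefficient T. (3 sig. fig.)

T = 0.518

On each side the TISE gives plane waves with k = √(2m(E − V))/ℏ: k₁ = √(2·1.33·1.23) = 1.809, k₂ = √(2·1.33·0.04) = 0.3262.
Matching ψ and ψ′ at x = 0 gives r = (k₁ − k₂)/(k₁ + k₂), so R = r² = 0.4822 and T = 1 − R = 0.5178.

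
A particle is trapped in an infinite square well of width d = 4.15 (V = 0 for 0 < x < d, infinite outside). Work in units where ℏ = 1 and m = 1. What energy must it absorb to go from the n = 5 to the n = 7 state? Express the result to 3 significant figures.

E_n = n²π²ℏ²/(2md²), so ΔE = (7² − 5²) π²ℏ²/(2md²).
ΔE = 24 × π² / (2 × 1 × 4.15²) = 6.877.

ΔE = 6.88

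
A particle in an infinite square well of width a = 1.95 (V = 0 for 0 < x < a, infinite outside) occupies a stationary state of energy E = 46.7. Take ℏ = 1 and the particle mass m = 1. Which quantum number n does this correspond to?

n = 6

For an infinite well E_n = n²π²ℏ²/(2ma²), so n = (a/πℏ)√(2mE).
n = (1.95/π) × √(2 × 1 × 46.7) = 5.999 → n = 6.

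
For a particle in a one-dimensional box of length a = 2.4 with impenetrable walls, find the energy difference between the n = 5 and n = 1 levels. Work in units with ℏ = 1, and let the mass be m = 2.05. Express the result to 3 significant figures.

ΔE = 10.0

E_n = n²π²ℏ²/(2ma²), so ΔE = (5² − 1²) π²ℏ²/(2ma²).
ΔE = 24 × π² / (2 × 2.05 × 2.4²) = 10.03.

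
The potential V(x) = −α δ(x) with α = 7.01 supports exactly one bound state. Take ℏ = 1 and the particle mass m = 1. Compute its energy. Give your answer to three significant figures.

The bound state is ψ(x) = √κ e^{−κ|x|}. The derivative jump ψ'(0⁺) − ψ'(0⁻) = −(2mα/ℏ²)ψ(0) fixes κ = mα/ℏ² = 7.010.
Then E = −ℏ²κ²/(2m) = −mα²/(2ℏ²) = -24.57.

E = -24.6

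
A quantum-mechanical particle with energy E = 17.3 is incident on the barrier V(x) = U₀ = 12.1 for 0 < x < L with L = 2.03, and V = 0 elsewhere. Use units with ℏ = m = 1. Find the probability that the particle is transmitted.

Above the barrier the interior wavenumber is k₂ = √(2m(E − U₀))/ℏ = 3.225, giving phase k₂L = 6.547.
T = [1 + U₀² sin²(k₂L) / (4E(E − U₀))]⁻¹ = 1/1.028 = 0.973.

T = 0.973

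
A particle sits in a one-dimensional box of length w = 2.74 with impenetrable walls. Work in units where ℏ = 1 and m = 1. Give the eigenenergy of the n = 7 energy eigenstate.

E = 32.2

The infinite-well eigenfunctions ψ_n = √(2/w) sin(nπx/w) vanish at both walls, giving E_n = n²π²ℏ²/(2mw²).
E_7 = 7² × π² / (2 × 1 × 2.74²) = 32.21.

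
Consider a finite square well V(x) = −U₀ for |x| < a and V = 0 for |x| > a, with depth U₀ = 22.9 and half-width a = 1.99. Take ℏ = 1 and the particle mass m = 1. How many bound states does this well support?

The dimensionless depth is z₀ = a√(2mU₀)/ℏ = 1.99 × √(45.80) = 13.47.
A new bound state (alternating even/odd) appears each time z₀ passes a multiple of π/2, so N = ⌊2z₀/π⌋ + 1 = ⌊8.574⌋ + 1 = 9.

N = 9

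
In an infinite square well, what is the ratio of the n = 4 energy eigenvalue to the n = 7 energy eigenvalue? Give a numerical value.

0.326531

Since E_n ∝ n², the ratio is (4/7)² = 0.326531.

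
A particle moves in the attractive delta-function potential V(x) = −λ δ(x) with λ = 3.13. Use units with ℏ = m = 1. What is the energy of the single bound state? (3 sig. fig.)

E = -4.90

For x ≠ 0 the bound state is ψ ∝ e^{−κ|x|}; integrating the TISE across the delta gives the cusp condition 2κ = 2mλ/ℏ², so κ = 3.130.
Then E = −ℏ²κ²/(2m) = −mλ²/(2ℏ²) = -4.898.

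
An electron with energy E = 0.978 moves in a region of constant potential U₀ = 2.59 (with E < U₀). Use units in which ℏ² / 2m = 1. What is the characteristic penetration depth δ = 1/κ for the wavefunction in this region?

δ = 0.788

Since E < U₀ the TISE in this region is ψ'' = κ²ψ with κ = √(2m(U₀ − E))/ℏ.
κ = √(2 × 0.5 × 1.612) = 1.270. The penetration depth is δ = 1/κ = 0.788.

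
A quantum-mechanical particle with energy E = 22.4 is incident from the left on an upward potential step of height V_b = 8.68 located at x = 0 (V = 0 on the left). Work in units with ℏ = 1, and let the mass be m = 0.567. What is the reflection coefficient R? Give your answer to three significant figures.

R = 0.0149

On each side the TISE gives plane waves with k = √(2m(E − V))/ℏ: k₁ = √(2·0.567·22.4) = 5.040, k₂ = √(2·0.567·13.72) = 3.944.
Matching ψ and ψ′ at x = 0 gives r = (k₁ − k₂)/(k₁ + k₂), so R = r² = 0.01487 and T = 1 − R = 0.9851.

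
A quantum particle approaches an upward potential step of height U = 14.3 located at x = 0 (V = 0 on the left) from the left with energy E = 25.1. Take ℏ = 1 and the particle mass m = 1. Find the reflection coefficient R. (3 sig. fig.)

On each side the TISE gives plane waves with k = √(2m(E − V))/ℏ: k₁ = √(2·1·25.1) = 7.085, k₂ = √(2·1·10.8) = 4.648.
Continuity of ψ and ψ′ at the step yields the reflection amplitude r = (k₁ − k₂)/(k₁ + k₂) = 0.2078; thus R = |r|² = 0.04316, T = 0.9568.

R = 0.0432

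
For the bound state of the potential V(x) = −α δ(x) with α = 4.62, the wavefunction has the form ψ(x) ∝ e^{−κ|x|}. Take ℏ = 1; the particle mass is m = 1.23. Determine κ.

Integrate −(ℏ²/2m)ψ'' − αδ(x)ψ = Eψ from −ε to +ε: the ψ'' term gives ψ'(0⁺) − ψ'(0⁻) and the δ term gives −(2mα/ℏ²)ψ(0).
With ψ ∝ e^{−κ|x|} this yields −2κ = −2mα/ℏ², so κ = mα/ℏ² = 5.683.

κ = 5.68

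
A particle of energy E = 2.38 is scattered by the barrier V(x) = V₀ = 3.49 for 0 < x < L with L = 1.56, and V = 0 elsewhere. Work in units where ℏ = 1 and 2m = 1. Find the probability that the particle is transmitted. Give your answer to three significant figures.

T = 0.123

Since E < V₀ the interior solution is evanescent with decay constant κ = √(2m(V₀ − E))/ℏ = 1.054.
κL = 1.644, sinh(κL) = 2.490.
The exact tunnelling result is T⁻¹ = 1 + V₀² sinh²(κL) / [4E(V₀ − E)] = 8.147, so T = 0.123.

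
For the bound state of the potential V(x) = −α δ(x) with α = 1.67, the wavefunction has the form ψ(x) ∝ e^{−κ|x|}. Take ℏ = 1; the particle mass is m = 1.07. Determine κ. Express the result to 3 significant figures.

Integrating the TISE across x = 0 gives the cusp condition ψ'(0⁺) − ψ'(0⁻) = −(2mα/ℏ²)ψ(0).
With ψ ∝ e^{−κ|x|} this yields −2κ = −2mα/ℏ², so κ = mα/ℏ² = 1.787.

κ = 1.79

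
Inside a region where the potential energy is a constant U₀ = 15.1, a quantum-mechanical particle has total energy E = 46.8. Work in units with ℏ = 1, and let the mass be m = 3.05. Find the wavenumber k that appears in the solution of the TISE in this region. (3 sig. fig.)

With E > U₀ the solution is oscillatory, ψ ∝ e^{±ikx} with k = √(2m(E − U₀))/ℏ.
k = √(2 × 3.05 × 31.7) = 13.91.

k = 13.9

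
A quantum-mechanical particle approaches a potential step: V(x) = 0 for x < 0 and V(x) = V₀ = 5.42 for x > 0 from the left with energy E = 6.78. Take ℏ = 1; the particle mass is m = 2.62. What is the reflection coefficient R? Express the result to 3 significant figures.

R = 0.145

On each side the TISE gives plane waves with k = √(2m(E − V))/ℏ: k₁ = √(2·2.62·6.78) = 5.960, k₂ = √(2·2.62·1.36) = 2.670.
Continuity of ψ and ψ′ at the step yields the reflection amplitude r = (k₁ − k₂)/(k₁ + k₂) = 0.3813; thus R = |r|² = 0.1454, T = 0.8546.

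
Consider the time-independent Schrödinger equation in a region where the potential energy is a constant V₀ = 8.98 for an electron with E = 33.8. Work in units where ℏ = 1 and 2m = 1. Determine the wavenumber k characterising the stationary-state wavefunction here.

With E > V₀ the solution is oscillatory, ψ ∝ e^{±ikx} with k = √(2m(E − V₀))/ℏ.
k = √(2 × 0.5 × 24.82) = 4.982.

k = 4.98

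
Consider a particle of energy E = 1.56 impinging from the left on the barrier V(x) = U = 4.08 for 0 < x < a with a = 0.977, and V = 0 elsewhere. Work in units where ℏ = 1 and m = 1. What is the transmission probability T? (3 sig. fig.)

Since E < U the interior solution is evanescent with decay constant κ = √(2m(U − E))/ℏ = 2.245.
κa = 2.193, sinh(κa) = 4.427.
Matching ψ, ψ′ at both faces gives T = [1 + U² sinh²(κa) / (4E(U − E))]⁻¹ = 1/21.75 = 0.0460.

T = 0.0460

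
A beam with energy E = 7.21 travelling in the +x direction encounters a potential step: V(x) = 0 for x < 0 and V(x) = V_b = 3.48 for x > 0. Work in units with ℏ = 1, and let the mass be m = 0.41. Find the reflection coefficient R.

On each side the TISE gives plane waves with k = √(2m(E − V))/ℏ: k₁ = √(2·0.41·7.21) = 2.432, k₂ = √(2·0.41·3.73) = 1.749.
Matching ψ and ψ′ at x = 0 gives r = (k₁ − k₂)/(k₁ + k₂), so R = r² = 0.02666 and T = 1 − R = 0.9733.

R = 0.0267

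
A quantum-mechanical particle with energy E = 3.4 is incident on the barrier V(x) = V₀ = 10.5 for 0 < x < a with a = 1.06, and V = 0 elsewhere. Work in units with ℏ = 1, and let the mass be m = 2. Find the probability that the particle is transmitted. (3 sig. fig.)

Since E < V₀ the interior solution is evanescent with decay constant κ = √(2m(V₀ − E))/ℏ = 5.329.
κa = 5.649, sinh(κa) = 142.0.
The exact tunnelling result is T⁻¹ = 1 + V₀² sinh²(κa) / [4E(V₀ − E)] = 23020, so T = 0.0000434.

T = 0.0000434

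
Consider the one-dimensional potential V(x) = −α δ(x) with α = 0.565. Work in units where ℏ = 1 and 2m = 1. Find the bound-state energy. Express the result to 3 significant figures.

The bound state is ψ(x) = √κ e^{−κ|x|}. The derivative jump ψ'(0⁺) − ψ'(0⁻) = −(2mα/ℏ²)ψ(0) fixes κ = mα/ℏ² = 0.2825.
Then E = −ℏ²κ²/(2m) = −mα²/(2ℏ²) = -0.07981.

E = -0.0798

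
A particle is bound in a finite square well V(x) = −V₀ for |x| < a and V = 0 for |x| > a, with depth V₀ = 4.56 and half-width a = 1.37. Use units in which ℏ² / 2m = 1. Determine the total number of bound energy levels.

N = 2

The dimensionless depth is z₀ = a√(2mV₀)/ℏ = 1.37 × √(4.560) = 2.926.
The even/odd transcendental equations gain one root per π/2 in z₀, giving N = 1 + ⌊2z₀/π⌋ = 1 + ⌊1.862⌋ = 2.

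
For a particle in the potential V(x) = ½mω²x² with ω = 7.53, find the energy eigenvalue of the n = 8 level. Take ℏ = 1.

The oscillator eigenvalues are E_n = ℏω(n + ½), so E_8 = 7.53 × 8.5 = 64.01.

E = 64.0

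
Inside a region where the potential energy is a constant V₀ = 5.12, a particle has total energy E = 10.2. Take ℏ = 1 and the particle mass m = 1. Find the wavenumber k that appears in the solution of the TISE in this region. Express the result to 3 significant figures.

With E > V₀ the solution is oscillatory, ψ ∝ e^{±ikx} with k = √(2m(E − V₀))/ℏ.
k = √(2 × 1 × 5.08) = 3.187.

k = 3.19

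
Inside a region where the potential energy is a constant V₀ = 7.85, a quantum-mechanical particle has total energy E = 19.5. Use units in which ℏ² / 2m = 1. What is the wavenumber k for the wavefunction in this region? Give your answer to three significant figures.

With E > V₀ the solution is oscillatory, ψ ∝ e^{±ikx} with k = √(2m(E − V₀))/ℏ.
k = √(2 × 0.5 × 11.65) = 3.413.

k = 3.41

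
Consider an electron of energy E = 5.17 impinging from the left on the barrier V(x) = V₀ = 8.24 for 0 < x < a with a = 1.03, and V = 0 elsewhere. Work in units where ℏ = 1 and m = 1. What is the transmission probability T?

Since E < V₀ the interior solution is evanescent with decay constant κ = √(2m(V₀ − E))/ℏ = 2.478.
κa = 2.552, sinh(κa) = 6.379.
Matching ψ, ψ′ at both faces gives T = [1 + V₀² sinh²(κa) / (4E(V₀ − E))]⁻¹ = 1/44.52 = 0.0225.

T = 0.0225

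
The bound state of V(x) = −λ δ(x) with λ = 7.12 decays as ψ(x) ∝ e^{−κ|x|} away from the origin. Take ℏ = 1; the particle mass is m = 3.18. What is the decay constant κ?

Integrate −(ℏ²/2m)ψ'' − λδ(x)ψ = Eψ from −ε to +ε: the ψ'' term gives ψ'(0⁺) − ψ'(0⁻) and the δ term gives −(2mλ/ℏ²)ψ(0).
With ψ ∝ e^{−κ|x|} this yields −2κ = −2mλ/ℏ², so κ = mλ/ℏ² = 22.64.

κ = 22.6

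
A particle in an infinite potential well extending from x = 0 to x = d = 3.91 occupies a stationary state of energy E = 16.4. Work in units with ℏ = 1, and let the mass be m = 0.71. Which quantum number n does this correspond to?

From E_n = n²π²ℏ²/(2md²) invert to n = √(2md²E)/(πℏ).
n = (3.91/π) × √(2 × 0.71 × 16.4) = 6.006 → n = 6.

n = 6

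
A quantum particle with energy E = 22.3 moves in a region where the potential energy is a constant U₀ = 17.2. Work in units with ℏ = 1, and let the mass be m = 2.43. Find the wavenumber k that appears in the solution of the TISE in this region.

With E > U₀ the solution is oscillatory, ψ ∝ e^{±ikx} with k = √(2m(E − U₀))/ℏ.
k = √(2 × 2.43 × 5.1) = 4.979.

k = 4.98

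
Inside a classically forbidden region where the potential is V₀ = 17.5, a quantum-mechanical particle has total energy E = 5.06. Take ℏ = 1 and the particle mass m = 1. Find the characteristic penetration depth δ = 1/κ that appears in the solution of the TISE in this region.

Since E < V₀ the TISE in this region is ψ'' = κ²ψ with κ = √(2m(V₀ − E))/ℏ.
κ = √(2 × 1 × 12.44) = 4.988. The penetration depth is δ = 1/κ = 0.200.

δ = 0.200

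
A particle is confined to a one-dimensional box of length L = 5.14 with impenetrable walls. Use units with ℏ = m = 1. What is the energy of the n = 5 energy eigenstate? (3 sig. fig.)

E = 4.67

The infinite-well eigenfunctions ψ_n = √(2/L) sin(nπx/L) vanish at both walls, giving E_n = n²π²ℏ²/(2mL²).
E_5 = 5² × π² / (2 × 1 × 5.14²) = 4.670.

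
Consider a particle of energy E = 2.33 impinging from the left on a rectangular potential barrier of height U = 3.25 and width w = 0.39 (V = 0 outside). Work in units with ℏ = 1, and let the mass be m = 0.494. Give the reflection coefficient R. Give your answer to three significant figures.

Since E < U the interior solution is evanescent with decay constant κ = √(2m(U − E))/ℏ = 0.9534.
κw = 0.3718, sinh(κw) = 0.3805.
The exact tunnelling result is T⁻¹ = 1 + U² sinh²(κw) / [4E(U − E)] = 1.178, so T = 0.849.
R = 1 − T = 0.151.

R = 0.151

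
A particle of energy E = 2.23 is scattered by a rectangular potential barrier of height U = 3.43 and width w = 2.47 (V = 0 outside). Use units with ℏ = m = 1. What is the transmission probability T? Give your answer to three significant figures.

E < U: inside the barrier ψ ∝ e^{±κx} with κ = √(2m(U − E))/ℏ = 1.549.
κw = 3.827, sinh(κw) = 22.94.
The exact tunnelling result is T⁻¹ = 1 + U² sinh²(κw) / [4E(U − E)] = 579.4, so T = 0.00173.

T = 0.00173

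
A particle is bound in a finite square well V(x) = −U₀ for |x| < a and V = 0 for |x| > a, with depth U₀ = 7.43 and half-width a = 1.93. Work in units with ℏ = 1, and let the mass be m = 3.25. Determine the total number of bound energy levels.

N = 9

The dimensionless depth is z₀ = a√(2mU₀)/ℏ = 1.93 × √(48.30) = 13.41.
The even/odd transcendental equations gain one root per π/2 in z₀, giving N = 1 + ⌊2z₀/π⌋ = 1 + ⌊8.539⌋ = 9.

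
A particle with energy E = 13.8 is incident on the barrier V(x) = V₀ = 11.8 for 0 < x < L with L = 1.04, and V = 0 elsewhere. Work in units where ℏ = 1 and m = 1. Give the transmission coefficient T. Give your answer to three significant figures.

T = 0.510

Above the barrier the interior wavenumber is k₂ = √(2m(E − V₀))/ℏ = 2.000, giving phase k₂L = 2.080.
Matching at both interfaces gives T⁻¹ = 1 + V₀² sin²(k₂L) / [4E(E − V₀)] = 1.962, hence T = 0.510.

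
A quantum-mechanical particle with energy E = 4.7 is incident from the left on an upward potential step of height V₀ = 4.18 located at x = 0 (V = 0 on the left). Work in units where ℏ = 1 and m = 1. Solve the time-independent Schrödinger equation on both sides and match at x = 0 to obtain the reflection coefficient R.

R = 0.251

The wavenumbers are k₁ = √(2mE)/ℏ = 3.066 on the left and k₂ = √(2m(E − V₀))/ℏ = 1.020 on the right.
Continuity of ψ and ψ′ at the step yields the reflection amplitude r = (k₁ − k₂)/(k₁ + k₂) = 0.5008; thus R = |r|² = 0.2508, T = 0.7492.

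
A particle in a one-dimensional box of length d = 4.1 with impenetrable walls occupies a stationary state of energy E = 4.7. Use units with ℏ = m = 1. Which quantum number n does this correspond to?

n = 4

From E_n = n²π²ℏ²/(2md²) invert to n = √(2md²E)/(πℏ).
n = (4.1/π) × √(2 × 1 × 4.7) = 4.001 → n = 4.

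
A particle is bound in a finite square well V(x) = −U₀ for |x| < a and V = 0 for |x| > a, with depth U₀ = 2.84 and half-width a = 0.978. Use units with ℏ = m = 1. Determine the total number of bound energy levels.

N = 2

The dimensionless depth is z₀ = a√(2mU₀)/ℏ = 0.978 × √(5.680) = 2.331.
The even/odd transcendental equations gain one root per π/2 in z₀, giving N = 1 + ⌊2z₀/π⌋ = 1 + ⌊1.484⌋ = 2.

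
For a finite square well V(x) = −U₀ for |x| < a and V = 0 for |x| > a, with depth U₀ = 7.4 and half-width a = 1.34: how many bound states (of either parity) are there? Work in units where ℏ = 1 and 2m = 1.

N = 3

Define the well-strength parameter z₀ = (a/ℏ)√(2mU₀) = 1.34 × √(2·0.5·7.4) = 3.645.
A new bound state (alternating even/odd) appears each time z₀ passes a multiple of π/2, so N = ⌊2z₀/π⌋ + 1 = ⌊2.321⌋ + 1 = 3.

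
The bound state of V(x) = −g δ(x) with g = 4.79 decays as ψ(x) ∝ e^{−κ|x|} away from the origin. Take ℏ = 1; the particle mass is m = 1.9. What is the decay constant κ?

Integrating the TISE across x = 0 gives the cusp condition ψ'(0⁺) − ψ'(0⁻) = −(2mg/ℏ²)ψ(0).
With ψ ∝ e^{−κ|x|} this yields −2κ = −2mg/ℏ², so κ = mg/ℏ² = 9.101.

κ = 9.10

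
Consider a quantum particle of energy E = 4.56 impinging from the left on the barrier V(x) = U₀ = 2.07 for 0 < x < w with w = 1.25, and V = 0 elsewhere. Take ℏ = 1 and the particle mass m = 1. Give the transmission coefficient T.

T = 0.989

E > U₀: inside the barrier k₂ = √(2m(E − U₀))/ℏ = 2.232, k₂w = 2.789.
Matching at both interfaces gives T⁻¹ = 1 + U₀² sin²(k₂w) / [4E(E − U₀)] = 1.011, hence T = 0.989.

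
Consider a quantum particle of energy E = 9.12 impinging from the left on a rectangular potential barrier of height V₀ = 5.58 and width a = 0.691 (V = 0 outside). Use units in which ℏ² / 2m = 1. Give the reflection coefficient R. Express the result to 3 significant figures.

R = 0.183

Above the barrier the interior wavenumber is k₂ = √(2m(E − V₀))/ℏ = 1.881, giving phase k₂a = 1.300.
T = [1 + V₀² sin²(k₂a) / (4E(E − V₀))]⁻¹ = 1/1.224 = 0.817.
R = 1 − T = 0.183.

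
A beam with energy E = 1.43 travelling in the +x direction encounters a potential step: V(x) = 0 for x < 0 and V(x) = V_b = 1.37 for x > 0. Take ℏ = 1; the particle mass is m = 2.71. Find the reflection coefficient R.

The wavenumbers are k₁ = √(2mE)/ℏ = 2.784 on the left and k₂ = √(2m(E − V_b))/ℏ = 0.5703 on the right.
Matching ψ and ψ′ at x = 0 gives r = (k₁ − k₂)/(k₁ + k₂), so R = r² = 0.4356 and T = 1 − R = 0.5644.

R = 0.436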